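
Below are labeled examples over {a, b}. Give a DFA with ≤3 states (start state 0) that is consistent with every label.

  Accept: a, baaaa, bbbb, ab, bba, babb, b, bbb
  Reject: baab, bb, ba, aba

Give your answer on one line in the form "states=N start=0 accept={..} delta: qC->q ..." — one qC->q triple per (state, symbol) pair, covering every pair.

states=3 start=0 accept={0,1} delta: 0a->0 0b->1 1a->2 1b->2 2a->1 2b->0

Grow the machine one transition at a time. Run the examples from 0; the earliest place one falls off (shortest prefix, ties alphabetical) gets sent to the lowest-numbered state that keeps every Accept/Reject pair distinguishable — a pair clashes when both reach the same state with identical unread suffix — and to a fresh state only if none does.
a: 0a undefined. 0a->0: ok.
b: 0b undefined. 0b->0: no, a/baab meet in 0. Open state 1: 0b->1.
ba: 1a undefined. 1a->0: no, a/ba meet in 0. 1a->1: no, baaaa/ba meet in 1. Open state 2: 1a->2.
bb: 1b undefined. 1b->0: no, a/bb meet in 0. 1b->1: no, bbbb/bb meet in 1. 1b->2: ok.
baa: 2a undefined. 2a->0: no, ab/baab meet in 1. 2a->1: ok.
bab: 2b undefined. 2b->0: ok.
All examples now run through 3 states with every (state, symbol) defined. Accept strings end in {0,1}, Reject strings end in {2}; accept={0,1}.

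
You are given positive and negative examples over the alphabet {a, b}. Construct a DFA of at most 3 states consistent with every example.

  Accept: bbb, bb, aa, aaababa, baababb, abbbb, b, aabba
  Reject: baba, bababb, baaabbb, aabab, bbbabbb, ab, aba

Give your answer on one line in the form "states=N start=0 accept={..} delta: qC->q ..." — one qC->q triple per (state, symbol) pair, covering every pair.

Fold the examples into a partial DFA from state 0: repeatedly fix the first undefined (state, symbol) met by the shortest-then-alphabetical prefix, trying targets in increasing order and rejecting any under which an Accept and a Reject string meet in one state with the same remainder; add a state when all current targets are rejected. Accepting states are where Accept strings end.
a: 0a undefined. 0a->0: no, aaababa/baba meet in 0 with "baba" left. Open state 1: 0a->1.
b: 0b undefined. 0b->0: ok.
aa: 1a undefined. 1a->0: ok.
ab: 1b undefined. 1b->0: no, bbb/bababb meet in 0. 1b->1: no, bbb/baba meet in 0. Open state 2: 1b->2.
aba: 2a undefined. 2a->0: no, bbb/baba meet in 0. 2a->1: no, aaababa/baba meet in 1. 2a->2: ok.
abb: 2b undefined. 2b->0: no, bbb/bababb meet in 0. 2b->1: ok.
All examples now run through 3 states with every (state, symbol) defined. Accept strings end in {0,1}, Reject strings end in {2}; accept={0,1}.

states=3 start=0 accept={0,1} delta: 0a->1 0b->0 1a->0 1b->2 2a->2 2b->1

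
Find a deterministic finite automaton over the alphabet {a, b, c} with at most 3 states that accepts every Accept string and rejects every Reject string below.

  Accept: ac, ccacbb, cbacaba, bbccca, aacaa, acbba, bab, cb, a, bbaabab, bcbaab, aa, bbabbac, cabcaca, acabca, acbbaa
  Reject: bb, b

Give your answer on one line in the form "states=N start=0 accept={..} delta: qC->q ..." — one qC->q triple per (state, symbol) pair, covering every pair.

states=3 start=0 accept={0,2} delta: 0a->0 0b->1 0c->2 1a->2 1b->1 1c->0 2a->2 2b->2 2c->0

Grow the machine one transition at a time. Run the examples from 0; the earliest place one falls off (shortest prefix, ties alphabetical) gets sent to the lowest-numbered state that keeps every Accept/Reject pair distinguishable — a pair clashes when both reach the same state with identical unread suffix — and to a fresh state only if none does.
a: 0a undefined. 0a->0: ok.
b: 0b undefined. 0b->0: no, bab/bb meet in 0. Open state 1: 0b->1.
c: 0c undefined. 0c->0: no, ccacbb/bb meet in 1 with "b" left. 0c->1: no, ac/b meet in 1. Open state 2: 0c->2.
ba: 1a undefined. 1a->0: no, bab/b meet in 1. 1a->1: no, bab/bb meet in 1 with "b" left. 1a->2: ok.
bb: 1b undefined. 1b->0: no, a/bb meet in 0. 1b->1: ok.
bc: 1c undefined. 1c->0: ok.
ca: 2a undefined. 2a->0: no, bcbaab/bb meet in 1. 2a->1: no, bcbaab/bb meet in 1. 2a->2: ok.
cb: 2b undefined. 2b->0: no, bbaabab/bb meet in 1. 2b->1: no, bab/bb meet in 1. 2b->2: ok.
cc: 2c undefined. 2c->0: ok.
All examples now run through 3 states with every (state, symbol) defined. Accept strings end in {0,2}, Reject strings end in {1}; accept={0,2}.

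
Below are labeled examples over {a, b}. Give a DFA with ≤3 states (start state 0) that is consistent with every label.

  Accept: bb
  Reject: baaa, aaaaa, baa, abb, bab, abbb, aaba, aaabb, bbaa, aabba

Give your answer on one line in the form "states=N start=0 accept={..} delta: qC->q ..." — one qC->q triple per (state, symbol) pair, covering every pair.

states=2 start=0 accept={0} delta: 0a->1 0b->0 1a->1 1b->1

Fold the examples into a partial DFA from state 0: repeatedly fix the first undefined (state, symbol) met by the shortest-then-alphabetical prefix, trying targets in increasing order and rejecting any under which an Accept and a Reject string meet in one state with the same remainder; add a state when all current targets are rejected. Accepting states are where Accept strings end.
a: 0a undefined. 0a->0: no, bb/abb meet in 0 with "bb" left. Open state 1: 0a->1.
b: 0b undefined. 0b->0: ok.
aa: 1a undefined. 1a->0: no, bb/baa meet in 0. 1a->1: ok.
ab: 1b undefined. 1b->0: no, bb/abb meet in 0. 1b->1: ok.
All examples now run through 2 states with every (state, symbol) defined. Accept strings end in {0}, Reject strings end in {1}; accept={0}.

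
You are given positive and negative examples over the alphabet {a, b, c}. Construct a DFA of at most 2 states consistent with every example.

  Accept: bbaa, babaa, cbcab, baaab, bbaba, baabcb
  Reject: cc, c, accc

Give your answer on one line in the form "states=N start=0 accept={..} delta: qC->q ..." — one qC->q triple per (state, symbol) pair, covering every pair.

states=2 start=0 accept={0} delta: 0a->0 0b->0 0c->1 1a->0 1b->0 1c->1

Fold the examples into a partial DFA from state 0: repeatedly fix the first undefined (state, symbol) met by the shortest-then-alphabetical prefix, trying targets in increasing order and rejecting any under which an Accept and a Reject string meet in one state with the same remainder; add a state when all current targets are rejected. Accepting states are where Accept strings end.
a: 0a undefined. 0a->0: ok.
b: 0b undefined. 0b->0: ok.
c: 0c undefined. 0c->0: no, bbaa/cc meet in 0. Open state 1: 0c->1.
cb: 1b undefined. 1b->0: ok.
cc: 1c undefined. 1c->0: no, bbaa/cc meet in 0. 1c->1: ok.
cbca: 1a undefined. 1a->0: ok.
All examples now run through 2 states with every (state, symbol) defined. Accept strings end in {0}, Reject strings end in {1}; accept={0}.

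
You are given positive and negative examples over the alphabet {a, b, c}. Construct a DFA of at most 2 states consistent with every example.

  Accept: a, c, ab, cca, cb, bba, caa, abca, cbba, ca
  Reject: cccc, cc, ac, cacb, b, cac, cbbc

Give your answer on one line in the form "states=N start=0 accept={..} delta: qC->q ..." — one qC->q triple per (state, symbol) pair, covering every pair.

states=2 start=0 accept={1} delta: 0a->1 0b->0 0c->1 1a->1 1b->1 1c->0

State merging on the prefix tree: take the shortest (then alphabetical) example prefix whose next move is undefined and point that move at state 0, else 1, else 2, ...; a target is out if some Accept/Reject pair would then sit in one state with the same input left (inseparable). If every existing state is out, open a new one.
a: 0a undefined. 0a->0: no, c/ac meet in 0 with "c" left. Open state 1: 0a->1.
b: 0b undefined. 0b->0: ok.
c: 0c undefined. 0c->0: no, c/cccc meet in 0. 0c->1: ok.
ab: 1b undefined. 1b->0: no, a/cbbc meet in 1. 1b->1: ok.
ac: 1c undefined. 1c->0: ok.
ca: 1a undefined. 1a->0: no, a/cacb meet in 1. 1a->1: ok.
All examples now run through 2 states with every (state, symbol) defined. Accept strings end in {1}, Reject strings end in {0}; accept={1}.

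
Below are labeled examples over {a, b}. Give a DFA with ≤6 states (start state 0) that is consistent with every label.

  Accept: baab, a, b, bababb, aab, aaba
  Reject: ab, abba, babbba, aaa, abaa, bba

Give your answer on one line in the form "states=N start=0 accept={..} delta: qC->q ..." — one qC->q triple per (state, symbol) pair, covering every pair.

states=5 start=0 accept={1,4} delta: 0a->1 0b->1 1a->2 1b->3 2a->0 2b->4 3a->2 3b->1 4a->1 4b->0

State merging on the prefix tree: take the shortest (then alphabetical) example prefix whose next move is undefined and point that move at state 0, else 1, else 2, ...; a target is out if some Accept/Reject pair would then sit in one state with the same input left (inseparable). If every existing state is out, open a new one.
a: 0a undefined. 0a->0: no, a/aaa meet in 0. Open state 1: 0a->1.
b: 0b undefined. 0b->0: no, a/bba meet in 1. 0b->1: ok.
aa: 1a undefined. 1a->0: no, baab/ab meet in 1 with "b" left. 1a->1: no, baab/ab meet in 1 with "b" left. Open state 2: 1a->2.
ab: 1b undefined. 1b->0: no, a/bba meet in 1. 1b->1: no, a/ab meet in 1. 1b->2: no, aaba/abba meet in 2 with "ba" left. Open state 3: 1b->3.
aaa: 2a undefined. 2a->0: ok.
aab: 2b undefined. 2b->0: no, aab/aaa meet in 0. 2b->1: no, bababb/ab meet in 3. 2b->2: no, bababb/ab meet in 3. 2b->3: no, aab/ab meet in 3. Open state 4: 2b->4.
aba: 3a undefined. 3a->0: no, baab/abaa meet in 1. 3a->1: no, baab/bba meet in 1. 3a->2: ok.
abb: 3b undefined. 3b->0: no, baab/abba meet in 1. 3b->1: ok.
aaba: 4a undefined. 4a->0: no, bababb/ab meet in 3. 4a->1: ok.
babb: 4b undefined. 4b->0: ok.
All examples now run through 5 states with every (state, symbol) defined. Accept strings end in {1,4}, Reject strings end in {0,2,3}; accept={1,4}.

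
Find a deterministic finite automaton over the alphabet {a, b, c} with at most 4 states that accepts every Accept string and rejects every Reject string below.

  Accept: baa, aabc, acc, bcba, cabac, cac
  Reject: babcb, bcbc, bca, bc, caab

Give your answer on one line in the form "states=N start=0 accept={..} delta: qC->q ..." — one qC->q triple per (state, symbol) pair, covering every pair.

Fold the examples into a partial DFA from state 0: repeatedly fix the first undefined (state, symbol) met by the shortest-then-alphabetical prefix, trying targets in increasing order and rejecting any under which an Accept and a Reject string meet in one state with the same remainder; add a state when all current targets are rejected. Accepting states are where Accept strings end.
a: 0a undefined. 0a->0: no, aabc/bc meet in 0 with "bc" left. Open state 1: 0a->1.
b: 0b undefined. 0b->0: ok.
c: 0c undefined. 0c->0: no, bcba/bca meet in 1. 0c->1: no, baa/bca meet in 1 with "a" left. Open state 2: 0c->2.
aa: 1a undefined. 1a->0: no, aabc/bc meet in 2. 1a->1: ok.
ac: 1c undefined. 1c->0: no, acc/bc meet in 2. 1c->1: ok.
ca: 2a undefined. 2a->0: no, cac/bc meet in 2. 2a->1: no, baa/bca meet in 1. 2a->2: ok.
aab: 1b undefined. 1b->0: no, aabc/bca meet in 2. 1b->1: no, baa/babcb meet in 1. 1b->2: ok.
bcb: 2b undefined. 2b->0: ok.
cac: 2c undefined. 2c->0: no, aabc/babcb meet in 0. 2c->1: ok.
All examples now run through 3 states with every (state, symbol) defined. Accept strings end in {1}, Reject strings end in {0,2}; accept={1}.

states=3 start=0 accept={1} delta: 0a->1 0b->0 0c->2 1a->1 1b->2 1c->1 2a->2 2b->0 2c->1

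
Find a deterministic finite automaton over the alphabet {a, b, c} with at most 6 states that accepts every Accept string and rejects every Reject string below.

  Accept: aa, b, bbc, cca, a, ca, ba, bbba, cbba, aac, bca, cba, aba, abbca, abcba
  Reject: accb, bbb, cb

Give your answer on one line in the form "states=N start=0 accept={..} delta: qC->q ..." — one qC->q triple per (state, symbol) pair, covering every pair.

Grow the machine one transition at a time. Run the examples from 0; the earliest place one falls off (shortest prefix, ties alphabetical) gets sent to the lowest-numbered state that keeps every Accept/Reject pair distinguishable — a pair clashes when both reach the same state with identical unread suffix — and to a fresh state only if none does.
a: 0a undefined. 0a->0: ok.
b: 0b undefined. 0b->0: no, aa/bbb meet in 0. Open state 1: 0b->1.
c: 0c undefined. 0c->0: no, b/accb meet in 1. 0c->1: ok.
ba: 1a undefined. 1a->0: ok.
bb: 1b undefined. 1b->0: no, aa/cb meet in 0. 1b->1: no, b/bbb meet in 1. Open state 2: 1b->2.
bc: 1c undefined. 1c->0: no, b/accb meet in 1. 1c->1: ok.
bbb: 2b undefined. 2b->0: no, aa/bbb meet in 0. 2b->1: no, b/bbb meet in 1. 2b->2: ok.
bbc: 2c undefined. 2c->0: ok.
cba: 2a undefined. 2a->0: ok.
All examples now run through 3 states with every (state, symbol) defined. Accept strings end in {0,1}, Reject strings end in {2}; accept={0,1}.

states=3 start=0 accept={0,1} delta: 0a->0 0b->1 0c->1 1a->0 1b->2 1c->1 2a->0 2b->2 2c->0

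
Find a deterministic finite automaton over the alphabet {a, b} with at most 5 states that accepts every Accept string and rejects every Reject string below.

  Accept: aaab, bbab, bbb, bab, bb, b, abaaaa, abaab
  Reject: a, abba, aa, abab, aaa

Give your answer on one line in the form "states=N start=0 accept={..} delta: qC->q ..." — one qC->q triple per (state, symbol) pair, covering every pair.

Grow the machine one transition at a time. Run the examples from 0; the earliest place one falls off (shortest prefix, ties alphabetical) gets sent to the lowest-numbered state that keeps every Accept/Reject pair distinguishable — a pair clashes when both reach the same state with identical unread suffix — and to a fresh state only if none does.
a: 0a undefined. 0a->0: no, bab/abab meet in 0 with "bab" left. Open state 1: 0a->1.
b: 0b undefined. 0b->0: ok.
aa: 1a undefined. 1a->0: no, bbb/aa meet in 0. 1a->1: ok.
ab: 1b undefined. 1b->0: no, aaab/abab meet in 0. 1b->1: no, aaab/a meet in 1. Open state 2: 1b->2.
aba: 2a undefined. 2a->0: no, bbb/abab meet in 0. 2a->1: no, aaab/abab meet in 2. 2a->2: no, abaab/abab meet in 2 with "b" left. Open state 3: 2a->3.
abb: 2b undefined. 2b->0: ok.
abaa: 3a undefined. 3a->0: no, abaaaa/a meet in 1. 3a->1: no, abaaaa/a meet in 1. 3a->2: ok.
abab: 3b undefined. 3b->0: no, bbb/abab meet in 0. 3b->1: ok.
All examples now run through 4 states with every (state, symbol) defined. Accept strings end in {0,2}, Reject strings end in {1}; accept={0,2}.

states=4 start=0 accept={0,2} delta: 0a->1 0b->0 1a->1 1b->2 2a->3 2b->0 3a->2 3b->1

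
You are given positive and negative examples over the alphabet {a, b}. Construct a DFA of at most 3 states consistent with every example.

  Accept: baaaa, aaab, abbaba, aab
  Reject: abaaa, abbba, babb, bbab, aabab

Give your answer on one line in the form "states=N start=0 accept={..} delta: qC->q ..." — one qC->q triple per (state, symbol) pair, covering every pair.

State merging on the prefix tree: take the shortest (then alphabetical) example prefix whose next move is undefined and point that move at state 0, else 1, else 2, ...; a target is out if some Accept/Reject pair would then sit in one state with the same input left (inseparable). If every existing state is out, open a new one.
a: 0a undefined. 0a->0: ok.
b: 0b undefined. 0b->0: no, baaaa/abaaa meet in 0. Open state 1: 0b->1.
ba: 1a undefined. 1a->0: no, baaaa/abaaa meet in 0. 1a->1: no, baaaa/abaaa meet in 1. Open state 2: 1a->2.
bb: 1b undefined. 1b->0: no, aaab/bbab meet in 1. 1b->1: ok.
baa: 2a undefined. 2a->0: no, baaaa/abaaa meet in 0. 2a->1: ok.
bab: 2b undefined. 2b->0: no, baaaa/babb meet in 1. 2b->1: no, baaaa/babb meet in 1. 2b->2: ok.
All examples now run through 3 states with every (state, symbol) defined. Accept strings end in {1}, Reject strings end in {2}; accept={1}.

states=3 start=0 accept={1} delta: 0a->0 0b->1 1a->2 1b->1 2a->1 2b->2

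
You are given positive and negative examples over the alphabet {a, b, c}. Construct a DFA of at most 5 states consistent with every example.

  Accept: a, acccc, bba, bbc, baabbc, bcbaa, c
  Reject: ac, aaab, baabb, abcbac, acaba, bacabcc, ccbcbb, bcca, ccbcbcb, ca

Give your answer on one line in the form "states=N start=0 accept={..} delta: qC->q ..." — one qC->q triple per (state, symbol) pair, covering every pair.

states=4 start=0 accept={1} delta: 0a->1 0b->0 0c->1 1a->0 1b->2 1c->2 2a->3 2b->0 2c->1 3a->1 3b->2 3c->0

Fold the examples into a partial DFA from state 0: repeatedly fix the first undefined (state, symbol) met by the shortest-then-alphabetical prefix, trying targets in increasing order and rejecting any under which an Accept and a Reject string meet in one state with the same remainder; add a state when all current targets are rejected. Accepting states are where Accept strings end.
a: 0a undefined. 0a->0: no, c/ac meet in 0 with "c" left. Open state 1: 0a->1.
b: 0b undefined. 0b->0: ok.
c: 0c undefined. 0c->0: no, a/bcca meet in 1. 0c->1: ok.
aa: 1a undefined. 1a->0: ok.
ab: 1b undefined. 1b->0: no, bcbaa/aaab meet in 0. 1b->1: no, a/aaab meet in 1. Open state 2: 1b->2.
ac: 1c undefined. 1c->0: no, a/bcca meet in 1. 1c->1: no, a/ac meet in 1. 1c->2: ok.
abc: 2c undefined. 2c->0: no, acccc/ac meet in 2. 2c->1: ok.
aca: 2a undefined. 2a->0: no, a/abcbac meet in 1. 2a->1: no, a/acaba meet in 1. 2a->2: no, a/abcbac meet in 1. Open state 3: 2a->3.
ccb: 2b undefined. 2b->0: ok.
acab: 3b undefined. 3b->0: no, a/acaba meet in 1. 3b->1: no, a/bacabcc meet in 1. 3b->2: ok.
bcbaa: 3a undefined. 3a->0: no, bcbaa/baabb meet in 0. 3a->1: ok.
abcbac: 3c undefined. 3c->0: ok.
All examples now run through 4 states with every (state, symbol) defined. Accept strings end in {1}, Reject strings end in {0,2,3}; accept={1}.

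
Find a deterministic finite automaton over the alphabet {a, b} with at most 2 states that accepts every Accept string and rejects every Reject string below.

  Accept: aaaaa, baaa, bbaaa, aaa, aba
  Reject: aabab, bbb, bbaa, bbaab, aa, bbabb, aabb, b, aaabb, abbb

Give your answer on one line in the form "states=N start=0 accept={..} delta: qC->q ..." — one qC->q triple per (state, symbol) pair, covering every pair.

State merging on the prefix tree: take the shortest (then alphabetical) example prefix whose next move is undefined and point that move at state 0, else 1, else 2, ...; a target is out if some Accept/Reject pair would then sit in one state with the same input left (inseparable). If every existing state is out, open a new one.
a: 0a undefined. 0a->0: no, aaaaa/aa meet in 0. Open state 1: 0a->1.
b: 0b undefined. 0b->0: ok.
aa: 1a undefined. 1a->0: ok.
ab: 1b undefined. 1b->0: ok.
All examples now run through 2 states with every (state, symbol) defined. Accept strings end in {1}, Reject strings end in {0}; accept={1}.

states=2 start=0 accept={1} delta: 0a->1 0b->0 1a->0 1b->0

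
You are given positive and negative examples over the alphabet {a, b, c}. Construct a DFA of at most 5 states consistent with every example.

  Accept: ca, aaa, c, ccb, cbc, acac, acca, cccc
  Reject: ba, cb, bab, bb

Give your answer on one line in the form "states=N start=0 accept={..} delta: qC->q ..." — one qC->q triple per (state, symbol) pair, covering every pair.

Grow the machine one transition at a time. Run the examples from 0; the earliest place one falls off (shortest prefix, ties alphabetical) gets sent to the lowest-numbered state that keeps every Accept/Reject pair distinguishable — a pair clashes when both reach the same state with identical unread suffix — and to a fresh state only if none does.
a: 0a undefined. 0a->0: ok.
b: 0b undefined. 0b->0: no, aaa/ba meet in 0. Open state 1: 0b->1.
c: 0c undefined. 0c->0: no, ccb/cb meet in 1. 0c->1: no, ca/ba meet in 1 with "a" left. Open state 2: 0c->2.
ba: 1a undefined. 1a->0: no, aaa/ba meet in 0. 1a->1: ok.
bb: 1b undefined. 1b->0: no, aaa/bab meet in 0. 1b->1: ok.
ca: 2a undefined. 2a->0: ok.
cb: 2b undefined. 2b->0: no, ca/cb meet in 0. 2b->1: ok.
cc: 2c undefined. 2c->0: no, ccb/ba meet in 1. 2c->1: no, ccb/ba meet in 1. 2c->2: no, ccb/ba meet in 1. Open state 3: 2c->3.
cbc: 1c undefined. 1c->0: ok.
ccb: 3b undefined. 3b->0: ok.
ccc: 3c undefined. 3c->0: ok.
acca: 3a undefined. 3a->0: ok.
All examples now run through 4 states with every (state, symbol) defined. Accept strings end in {0,2}, Reject strings end in {1}; accept={0,2}.

states=4 start=0 accept={0,2} delta: 0a->0 0b->1 0c->2 1a->1 1b->1 1c->0 2a->0 2b->1 2c->3 3a->0 3b->0 3c->0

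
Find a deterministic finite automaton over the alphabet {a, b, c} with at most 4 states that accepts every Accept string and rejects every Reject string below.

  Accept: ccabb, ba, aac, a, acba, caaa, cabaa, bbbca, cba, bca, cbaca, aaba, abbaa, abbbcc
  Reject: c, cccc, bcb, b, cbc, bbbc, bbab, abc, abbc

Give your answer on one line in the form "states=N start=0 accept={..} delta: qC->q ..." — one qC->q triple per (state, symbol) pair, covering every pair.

states=4 start=0 accept={1,3} delta: 0a->1 0b->0 0c->0 1a->1 1b->2 1c->1 2a->1 2b->3 2c->0 3a->0 3b->1 3c->0

Grow the machine one transition at a time. Run the examples from 0; the earliest place one falls off (shortest prefix, ties alphabetical) gets sent to the lowest-numbered state that keeps every Accept/Reject pair distinguishable — a pair clashes when both reach the same state with identical unread suffix — and to a fresh state only if none does.
a: 0a undefined. 0a->0: no, aac/c meet in 0 with "c" left. Open state 1: 0a->1.
b: 0b undefined. 0b->0: ok.
c: 0c undefined. 0c->0: ok.
aa: 1a undefined. 1a->0: no, aac/c meet in 0. 1a->1: ok.
ab: 1b undefined. 1b->0: no, ccabb/c meet in 0. 1b->1: no, ccabb/bbab meet in 1. Open state 2: 1b->2.
ac: 1c undefined. 1c->0: no, aac/c meet in 0. 1c->1: ok.
abb: 2b undefined. 2b->0: no, ccabb/c meet in 0. 2b->1: no, ccabb/abbc meet in 1. 2b->2: no, ccabb/bbab meet in 2. Open state 3: 2b->3.
abc: 2c undefined. 2c->0: ok.
aaba: 2a undefined. 2a->0: no, acba/c meet in 0. 2a->1: ok.
abba: 3a undefined. 3a->0: ok.
abbb: 3b undefined. 3b->0: no, abbbcc/c meet in 0. 3b->1: ok.
abbc: 3c undefined. 3c->0: ok.
All examples now run through 4 states with every (state, symbol) defined. Accept strings end in {1,3}, Reject strings end in {0,2}; accept={1,3}.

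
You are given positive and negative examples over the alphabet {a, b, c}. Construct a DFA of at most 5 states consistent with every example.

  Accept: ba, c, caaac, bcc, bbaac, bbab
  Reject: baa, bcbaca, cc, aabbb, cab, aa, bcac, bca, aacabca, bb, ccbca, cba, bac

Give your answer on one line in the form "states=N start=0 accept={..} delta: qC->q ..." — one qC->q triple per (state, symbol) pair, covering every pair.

states=5 start=0 accept={1,2} delta: 0a->0 0b->1 0c->1 1a->2 1b->3 1c->3 2a->0 2b->3 2c->0 3a->4 3b->3 3c->2 4a->0 4b->1 4c->0

State merging on the prefix tree: take the shortest (then alphabetical) example prefix whose next move is undefined and point that move at state 0, else 1, else 2, ...; a target is out if some Accept/Reject pair would then sit in one state with the same input left (inseparable). If every existing state is out, open a new one.
a: 0a undefined. 0a->0: ok.
b: 0b undefined. 0b->0: no, ba/baa meet in 0. Open state 1: 0b->1.
c: 0c undefined. 0c->0: no, ba/cba meet in 1 with "a" left. 0c->1: ok.
ba: 1a undefined. 1a->0: no, ba/baa meet in 0. 1a->1: no, ba/baa meet in 1. Open state 2: 1a->2.
bb: 1b undefined. 1b->0: no, c/aabbb meet in 1. 1b->1: no, ba/cba meet in 2. 1b->2: no, ba/bb meet in 2. Open state 3: 1b->3.
bc: 1c undefined. 1c->0: no, c/bcac meet in 1. 1c->1: no, ba/bca meet in 2. 1c->2: no, ba/cc meet in 2. 1c->3: ok.
baa: 2a undefined. 2a->0: ok.
bac: 2c undefined. 2c->0: ok.
bba: 3a undefined. 3a->0: no, c/bcac meet in 1. 3a->1: no, c/bca meet in 1. 3a->2: no, ba/bca meet in 2. 3a->3: no, bcc/bcac meet in 3 with "c" left. Open state 4: 3a->4.
bcb: 3b undefined. 3b->0: no, ba/bcbaca meet in 2. 3b->1: no, c/aabbb meet in 1. 3b->2: no, ba/bcbaca meet in 2. 3b->3: ok.
bcc: 3c undefined. 3c->0: no, bcc/baa meet in 0. 3c->1: no, ba/ccbca meet in 2. 3c->2: ok.
cab: 2b undefined. 2b->0: no, ba/aacabca meet in 2. 2b->1: no, c/cab meet in 1. 2b->2: no, ba/cab meet in 2. 2b->3: ok.
bbaa: 4a undefined. 4a->0: ok.
bbab: 4b undefined. 4b->0: no, bbab/baa meet in 0. 4b->1: ok.
bcac: 4c undefined. 4c->0: ok.
All examples now run through 5 states with every (state, symbol) defined. Accept strings end in {1,2}, Reject strings end in {0,3,4}; accept={1,2}.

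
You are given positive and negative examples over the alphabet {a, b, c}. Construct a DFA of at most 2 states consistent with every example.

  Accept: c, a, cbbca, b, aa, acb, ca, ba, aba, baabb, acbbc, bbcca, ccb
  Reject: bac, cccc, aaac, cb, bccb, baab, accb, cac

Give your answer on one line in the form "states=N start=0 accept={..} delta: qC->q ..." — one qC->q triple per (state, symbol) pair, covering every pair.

states=2 start=0 accept={1} delta: 0a->1 0b->1 0c->1 1a->1 1b->0 1c->0

Grow the machine one transition at a time. Run the examples from 0; the earliest place one falls off (shortest prefix, ties alphabetical) gets sent to the lowest-numbered state that keeps every Accept/Reject pair distinguishable — a pair clashes when both reach the same state with identical unread suffix — and to a fresh state only if none does.
a: 0a undefined. 0a->0: no, c/aaac meet in 0 with "c" left. Open state 1: 0a->1.
b: 0b undefined. 0b->0: no, ccb/bccb meet in 0 with "ccb" left. 0b->1: ok.
c: 0c undefined. 0c->0: no, c/cccc meet in 0. 0c->1: ok.
aa: 1a undefined. 1a->0: no, c/bac meet in 1. 1a->1: ok.
ab: 1b undefined. 1b->0: ok.
ac: 1c undefined. 1c->0: ok.
All examples now run through 2 states with every (state, symbol) defined. Accept strings end in {1}, Reject strings end in {0}; accept={1}.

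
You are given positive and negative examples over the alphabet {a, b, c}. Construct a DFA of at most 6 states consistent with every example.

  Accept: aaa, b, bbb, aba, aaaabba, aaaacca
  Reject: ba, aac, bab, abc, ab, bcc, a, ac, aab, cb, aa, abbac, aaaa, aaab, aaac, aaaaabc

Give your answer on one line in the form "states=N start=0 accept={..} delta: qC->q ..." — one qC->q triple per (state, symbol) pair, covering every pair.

Grow the machine one transition at a time. Run the examples from 0; the earliest place one falls off (shortest prefix, ties alphabetical) gets sent to the lowest-numbered state that keeps every Accept/Reject pair distinguishable — a pair clashes when both reach the same state with identical unread suffix — and to a fresh state only if none does.
a: 0a undefined. 0a->0: no, aaa/a meet in 0. Open state 1: 0a->1.
b: 0b undefined. 0b->0: ok.
c: 0c undefined. 0c->0: no, b/bcc meet in 0. 0c->1: ok.
aa: 1a undefined. 1a->0: no, aaa/ba meet in 1. 1a->1: no, aaa/ba meet in 1. Open state 2: 1a->2.
ab: 1b undefined. 1b->0: no, b/bab meet in 0. 1b->1: no, aba/aa meet in 2. 1b->2: ok.
ac: 1c undefined. 1c->0: no, b/bcc meet in 0. 1c->1: ok.
aaa: 2a undefined. 2a->0: no, aaa/aaab meet in 0. 2a->1: no, aaa/ba meet in 1. 2a->2: no, aaa/bab meet in 2. Open state 3: 2a->3.
aab: 2b undefined. 2b->0: no, b/aab meet in 0. 2b->1: ok.
aac: 2c undefined. 2c->0: no, b/aac meet in 0. 2c->1: ok.
aaaa: 3a undefined. 3a->0: no, b/aaaa meet in 0. 3a->1: no, aaaabba/bab meet in 2. 3a->2: no, aaaacca/bab meet in 2. 3a->3: no, aaa/aaaa meet in 3. Open state 4: 3a->4.
aaab: 3b undefined. 3b->0: no, b/aaab meet in 0. 3b->1: ok.
aaac: 3c undefined. 3c->0: no, b/aaac meet in 0. 3c->1: ok.
aaaaa: 4a undefined. 4a->0: ok.
aaaab: 4b undefined. 4b->0: no, aaaabba/ba meet in 1. 4b->1: ok.
aaaac: 4c undefined. 4c->0: no, aaaacca/bab meet in 2. 4c->1: no, aaaacca/bab meet in 2. 4c->2: no, aaaacca/bab meet in 2. 4c->3: no, aaaacca/bab meet in 2. 4c->4: ok.
All examples now run through 5 states with every (state, symbol) defined. Accept strings end in {0,3}, Reject strings end in {1,2,4}; accept={0,3}.

states=5 start=0 accept={0,3} delta: 0a->1 0b->0 0c->1 1a->2 1b->2 1c->1 2a->3 2b->1 2c->1 3a->4 3b->1 3c->1 4a->0 4b->1 4c->4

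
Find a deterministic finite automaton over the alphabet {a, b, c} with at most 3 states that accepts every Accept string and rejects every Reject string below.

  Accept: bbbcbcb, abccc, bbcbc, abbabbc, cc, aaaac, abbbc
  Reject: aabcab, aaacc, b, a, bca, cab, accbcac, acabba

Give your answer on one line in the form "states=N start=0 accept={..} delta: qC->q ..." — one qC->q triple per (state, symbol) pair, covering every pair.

Grow the machine one transition at a time. Run the examples from 0; the earliest place one falls off (shortest prefix, ties alphabetical) gets sent to the lowest-numbered state that keeps every Accept/Reject pair distinguishable — a pair clashes when both reach the same state with identical unread suffix — and to a fresh state only if none does.
a: 0a undefined. 0a->0: no, cc/aaacc meet in 0 with "cc" left. Open state 1: 0a->1.
b: 0b undefined. 0b->0: ok.
c: 0c undefined. 0c->0: no, bbbcbcb/b meet in 0. 0c->1: ok.
aa: 1a undefined. 1a->0: no, aaaac/a meet in 1. 1a->1: ok.
ab: 1b undefined. 1b->0: no, bbbcbcb/aabcab meet in 0. 1b->1: ok.
ac: 1c undefined. 1c->0: no, bbbcbcb/b meet in 0. 1c->1: no, bbbcbcb/aabcab meet in 1. Open state 2: 1c->2.
aca: 2a undefined. 2a->0: ok.
acc: 2c undefined. 2c->0: no, abccc/a meet in 1. 2c->1: ok.
bbbcbcb: 2b undefined. 2b->0: no, bbbcbcb/aabcab meet in 0. 2b->1: no, bbbcbcb/aaacc meet in 1. 2b->2: ok.
All examples now run through 3 states with every (state, symbol) defined. Accept strings end in {2}, Reject strings end in {0,1}; accept={2}.

states=3 start=0 accept={2} delta: 0a->1 0b->0 0c->1 1a->1 1b->1 1c->2 2a->0 2b->2 2c->1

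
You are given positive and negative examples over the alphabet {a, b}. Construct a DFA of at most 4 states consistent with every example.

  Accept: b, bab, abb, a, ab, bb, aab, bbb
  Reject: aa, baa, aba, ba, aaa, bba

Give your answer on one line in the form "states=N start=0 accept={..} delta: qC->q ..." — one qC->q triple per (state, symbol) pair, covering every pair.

State merging on the prefix tree: take the shortest (then alphabetical) example prefix whose next move is undefined and point that move at state 0, else 1, else 2, ...; a target is out if some Accept/Reject pair would then sit in one state with the same input left (inseparable). If every existing state is out, open a new one.
a: 0a undefined. 0a->0: no, a/aa meet in 0. Open state 1: 0a->1.
b: 0b undefined. 0b->0: no, a/ba meet in 1. 0b->1: ok.
aa: 1a undefined. 1a->0: no, b/baa meet in 1. 1a->1: no, b/aa meet in 1. Open state 2: 1a->2.
ab: 1b undefined. 1b->0: no, b/aba meet in 1. 1b->1: ok.
aaa: 2a undefined. 2a->0: ok.
aab: 2b undefined. 2b->0: no, bab/baa meet in 0. 2b->1: ok.
All examples now run through 3 states with every (state, symbol) defined. Accept strings end in {1}, Reject strings end in {0,2}; accept={1}.

states=3 start=0 accept={1} delta: 0a->1 0b->1 1a->2 1b->1 2a->0 2b->1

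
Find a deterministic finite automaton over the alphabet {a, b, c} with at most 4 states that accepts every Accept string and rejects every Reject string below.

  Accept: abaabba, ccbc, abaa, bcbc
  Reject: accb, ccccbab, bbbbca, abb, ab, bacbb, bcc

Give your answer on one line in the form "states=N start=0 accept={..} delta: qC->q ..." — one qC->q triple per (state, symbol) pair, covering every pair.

states=3 start=0 accept={0,2} delta: 0a->0 0b->1 0c->0 1a->0 1b->1 1c->2 2a->1 2b->0 2c->1

Fold the examples into a partial DFA from state 0: repeatedly fix the first undefined (state, symbol) met by the shortest-then-alphabetical prefix, trying targets in increasing order and rejecting any under which an Accept and a Reject string meet in one state with the same remainder; add a state when all current targets are rejected. Accepting states are where Accept strings end.
a: 0a undefined. 0a->0: ok.
b: 0b undefined. 0b->0: no, abaabba/abb meet in 0. Open state 1: 0b->1.
c: 0c undefined. 0c->0: ok.
ba: 1a undefined. 1a->0: ok.
bb: 1b undefined. 1b->0: no, abaabba/bbbbca meet in 0. 1b->1: ok.
bc: 1c undefined. 1c->0: no, abaabba/bbbbca meet in 0. 1c->1: no, abaabba/bbbbca meet in 0. Open state 2: 1c->2.
bcb: 2b undefined. 2b->0: ok.
bcc: 2c undefined. 2c->0: no, abaabba/bcc meet in 0. 2c->1: ok.
bbbbca: 2a undefined. 2a->0: no, abaabba/bbbbca meet in 0. 2a->1: ok.
All examples now run through 3 states with every (state, symbol) defined. Accept strings end in {0,2}, Reject strings end in {1}; accept={0,2}.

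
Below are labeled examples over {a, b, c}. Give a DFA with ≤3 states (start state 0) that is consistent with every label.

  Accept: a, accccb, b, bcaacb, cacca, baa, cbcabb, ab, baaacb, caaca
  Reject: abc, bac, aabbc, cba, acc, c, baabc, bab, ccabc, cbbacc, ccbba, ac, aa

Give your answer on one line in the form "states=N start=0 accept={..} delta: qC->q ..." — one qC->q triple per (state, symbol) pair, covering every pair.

states=3 start=0 accept={1} delta: 0a->1 0b->1 0c->0 1a->2 1b->1 1c->0 2a->1 2b->0 2c->0

Fold the examples into a partial DFA from state 0: repeatedly fix the first undefined (state, symbol) met by the shortest-then-alphabetical prefix, trying targets in increasing order and rejecting any under which an Accept and a Reject string meet in one state with the same remainder; add a state when all current targets are rejected. Accepting states are where Accept strings end.
a: 0a undefined. 0a->0: no, a/aa meet in 0. Open state 1: 0a->1.
b: 0b undefined. 0b->0: no, baa/aa meet in 1 with "a" left. 0b->1: ok.
c: 0c undefined. 0c->0: ok.
aa: 1a undefined. 1a->0: no, a/bab meet in 1. 1a->1: no, a/cba meet in 1. Open state 2: 1a->2.
ab: 1b undefined. 1b->0: no, a/ccbba meet in 1. 1b->1: ok.
ac: 1c undefined. 1c->0: ok.
aab: 2b undefined. 2b->0: ok.
baa: 2a undefined. 2a->0: no, baa/abc meet in 0. 2a->1: ok.
bac: 2c undefined. 2c->0: ok.
All examples now run through 3 states with every (state, symbol) defined. Accept strings end in {1}, Reject strings end in {0,2}; accept={1}.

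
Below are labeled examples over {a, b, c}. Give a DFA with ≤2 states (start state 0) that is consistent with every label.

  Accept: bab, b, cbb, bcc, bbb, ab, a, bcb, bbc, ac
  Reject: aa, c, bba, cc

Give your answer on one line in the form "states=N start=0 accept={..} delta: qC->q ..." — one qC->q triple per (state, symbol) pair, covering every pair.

states=2 start=0 accept={1} delta: 0a->1 0b->1 0c->0 1a->0 1b->1 1c->1

Fold the examples into a partial DFA from state 0: repeatedly fix the first undefined (state, symbol) met by the shortest-then-alphabetical prefix, trying targets in increasing order and rejecting any under which an Accept and a Reject string meet in one state with the same remainder; add a state when all current targets are rejected. Accepting states are where Accept strings end.
a: 0a undefined. 0a->0: no, a/aa meet in 0. Open state 1: 0a->1.
b: 0b undefined. 0b->0: no, bcc/cc meet in 0 with "cc" left. 0b->1: ok.
c: 0c undefined. 0c->0: ok.
aa: 1a undefined. 1a->0: ok.
ab: 1b undefined. 1b->0: no, bab/bba meet in 1. 1b->1: ok.
ac: 1c undefined. 1c->0: no, bcc/aa meet in 0. 1c->1: ok.
All examples now run through 2 states with every (state, symbol) defined. Accept strings end in {1}, Reject strings end in {0}; accept={1}.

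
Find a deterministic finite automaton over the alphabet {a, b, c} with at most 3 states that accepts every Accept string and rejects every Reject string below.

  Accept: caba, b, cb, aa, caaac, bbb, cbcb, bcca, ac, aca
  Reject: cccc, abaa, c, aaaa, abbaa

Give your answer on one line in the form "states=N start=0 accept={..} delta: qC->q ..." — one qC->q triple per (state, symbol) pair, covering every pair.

Grow the machine one transition at a time. Run the examples from 0; the earliest place one falls off (shortest prefix, ties alphabetical) gets sent to the lowest-numbered state that keeps every Accept/Reject pair distinguishable — a pair clashes when both reach the same state with identical unread suffix — and to a fresh state only if none does.
a: 0a undefined. 0a->0: no, aa/aaaa meet in 0. Open state 1: 0a->1.
b: 0b undefined. 0b->0: ok.
c: 0c undefined. 0c->0: no, b/cccc meet in 0. 0c->1: ok.
aa: 1a undefined. 1a->0: no, caba/c meet in 1. 1a->1: no, aa/c meet in 1. Open state 2: 1a->2.
ab: 1b undefined. 1b->0: no, aa/abaa meet in 2. 1b->1: no, cb/c meet in 1. 1b->2: ok.
ac: 1c undefined. 1c->0: no, b/cccc meet in 0. 1c->1: no, ac/cccc meet in 1. 1c->2: ok.
aaa: 2a undefined. 2a->0: ok.
abb: 2b undefined. 2b->0: no, caba/abaa meet in 1. 2b->1: no, b/abbaa meet in 0. 2b->2: ok.
cbc: 2c undefined. 2c->0: ok.
All examples now run through 3 states with every (state, symbol) defined. Accept strings end in {0,2}, Reject strings end in {1}; accept={0,2}.

states=3 start=0 accept={0,2} delta: 0a->1 0b->0 0c->1 1a->2 1b->2 1c->2 2a->0 2b->2 2c->0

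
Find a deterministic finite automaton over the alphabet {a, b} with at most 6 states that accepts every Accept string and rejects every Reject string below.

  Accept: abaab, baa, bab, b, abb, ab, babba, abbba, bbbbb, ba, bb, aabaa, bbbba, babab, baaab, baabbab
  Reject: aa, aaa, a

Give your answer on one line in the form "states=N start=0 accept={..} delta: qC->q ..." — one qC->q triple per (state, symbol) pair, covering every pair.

Grow the machine one transition at a time. Run the examples from 0; the earliest place one falls off (shortest prefix, ties alphabetical) gets sent to the lowest-numbered state that keeps every Accept/Reject pair distinguishable — a pair clashes when both reach the same state with identical unread suffix — and to a fresh state only if none does.
a: 0a undefined. 0a->0: ok.
b: 0b undefined. 0b->0: no, abaab/aa meet in 0. Open state 1: 0b->1.
ba: 1a undefined. 1a->0: no, baa/aa meet in 0. 1a->1: ok.
bb: 1b undefined. 1b->0: no, abaab/aa meet in 0. 1b->1: ok.
All examples now run through 2 states with every (state, symbol) defined. Accept strings end in {1}, Reject strings end in {0}; accept={1}.

states=2 start=0 accept={1} delta: 0a->0 0b->1 1a->1 1b->1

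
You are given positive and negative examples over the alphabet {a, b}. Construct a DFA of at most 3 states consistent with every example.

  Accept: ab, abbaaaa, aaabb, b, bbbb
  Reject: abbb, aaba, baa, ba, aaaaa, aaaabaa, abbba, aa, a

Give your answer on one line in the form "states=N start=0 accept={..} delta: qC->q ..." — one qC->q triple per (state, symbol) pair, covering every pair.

State merging on the prefix tree: take the shortest (then alphabetical) example prefix whose next move is undefined and point that move at state 0, else 1, else 2, ...; a target is out if some Accept/Reject pair would then sit in one state with the same input left (inseparable). If every existing state is out, open a new one.
a: 0a undefined. 0a->0: ok.
b: 0b undefined. 0b->0: no, ab/abbb meet in 0. Open state 1: 0b->1.
ba: 1a undefined. 1a->0: ok.
bb: 1b undefined. 1b->0: no, ab/abbb meet in 1. 1b->1: no, ab/abbb meet in 1. Open state 2: 1b->2.
bbb: 2b undefined. 2b->0: ok.
abba: 2a undefined. 2a->0: no, abbaaaa/abbb meet in 0. 2a->1: no, abbaaaa/abbb meet in 0. 2a->2: ok.
All examples now run through 3 states with every (state, symbol) defined. Accept strings end in {1,2}, Reject strings end in {0}; accept={1,2}.

states=3 start=0 accept={1,2} delta: 0a->0 0b->1 1a->0 1b->2 2a->2 2b->0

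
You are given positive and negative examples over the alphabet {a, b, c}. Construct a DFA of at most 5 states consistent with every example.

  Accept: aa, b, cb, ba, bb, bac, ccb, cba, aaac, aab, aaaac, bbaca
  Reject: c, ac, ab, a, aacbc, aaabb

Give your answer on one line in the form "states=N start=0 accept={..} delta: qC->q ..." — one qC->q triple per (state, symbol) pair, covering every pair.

states=4 start=0 accept={2,3} delta: 0a->1 0b->2 0c->0 1a->2 1b->0 1c->0 2a->2 2b->3 2c->2 3a->2 3b->0 3c->0

State merging on the prefix tree: take the shortest (then alphabetical) example prefix whose next move is undefined and point that move at state 0, else 1, else 2, ...; a target is out if some Accept/Reject pair would then sit in one state with the same input left (inseparable). If every existing state is out, open a new one.
a: 0a undefined. 0a->0: no, aa/a meet in 0. Open state 1: 0a->1.
b: 0b undefined. 0b->0: no, ba/a meet in 1. 0b->1: no, b/a meet in 1. Open state 2: 0b->2.
c: 0c undefined. 0c->0: ok.
aa: 1a undefined. 1a->0: no, aa/c meet in 0. 1a->1: no, aa/a meet in 1. 1a->2: ok.
ab: 1b undefined. 1b->0: ok.
ac: 1c undefined. 1c->0: ok.
ba: 2a undefined. 2a->0: no, ba/c meet in 0. 2a->1: no, aa/aaabb meet in 2. 2a->2: ok.
bb: 2b undefined. 2b->0: no, aa/aaabb meet in 2. 2b->1: no, bb/a meet in 1. 2b->2: no, aa/aaabb meet in 2. Open state 3: 2b->3.
aac: 2c undefined. 2c->0: no, bac/c meet in 0. 2c->1: no, bac/a meet in 1. 2c->2: ok.
bba: 3a undefined. 3a->0: no, bbaca/a meet in 1. 3a->1: no, bbaca/a meet in 1. 3a->2: ok.
aaabb: 3b undefined. 3b->0: ok.
aacbc: 3c undefined. 3c->0: ok.
All examples now run through 4 states with every (state, symbol) defined. Accept strings end in {2,3}, Reject strings end in {0,1}; accept={2,3}.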